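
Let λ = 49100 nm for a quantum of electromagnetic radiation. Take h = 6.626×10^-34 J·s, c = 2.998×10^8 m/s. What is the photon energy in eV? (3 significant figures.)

0.0253 eV

Directly: E = hc/λ.
λ = 49100 nm = 4.910×10^-5 m; h = 6.626×10^-34 J·s; c = 2.998×10^8 m/s.
E = 4.046×10^-21 J  (the unit combination reduces to kg·m²/s² = J)
4.046×10^-21 J × (1 eV / 1.602×10^-19 J) = 0.02525 eV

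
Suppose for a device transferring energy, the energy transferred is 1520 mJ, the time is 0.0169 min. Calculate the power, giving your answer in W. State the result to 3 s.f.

1.50 W

Directly: P = W/t.
W = 1520 mJ = 1.520 J; t = 0.0169 min = 1.014 s.
P = 1.499 W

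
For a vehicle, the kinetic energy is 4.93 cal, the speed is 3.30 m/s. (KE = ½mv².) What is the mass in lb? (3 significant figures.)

8.35 lb

Rearranging: m = 2·KE/v².
KE = 4.93 cal = 20.63 J; v = 3.30 m/s.
m = 3.788 kg
3.788 kg × (1 lb / 0.4536 kg) = 8.352 lb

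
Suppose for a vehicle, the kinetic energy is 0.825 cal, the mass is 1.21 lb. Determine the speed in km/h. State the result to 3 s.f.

12.8 km/h

Solving KE = ½mv² for v: v = √(2·KE/m).
KE = 0.825 cal = 3.452 J; m = 1.21 lb = 0.5488 kg.
v = 3.547 m/s
3.547 m/s × (1 km/h / 0.2778 m/s) = 12.77 km/h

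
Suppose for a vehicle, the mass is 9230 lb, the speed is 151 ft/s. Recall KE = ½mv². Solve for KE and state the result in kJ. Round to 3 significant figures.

4430 kJ

KE is given directly by: KE = ½mv².
m = 9230 lb = 4187 kg; v = 151 ft/s = 46.02 m/s.
KE = 4.434×10^6 J  (the unit combination reduces to kg·m²/s² = J)
4.434×10^6 J × (1 kJ / 1000 J) = 4434 kJ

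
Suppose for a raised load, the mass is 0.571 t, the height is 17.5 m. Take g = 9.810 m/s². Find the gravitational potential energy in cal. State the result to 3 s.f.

Directly: PE = mgh.
m = 0.571 t = 571.0 kg; h = 17.5 m; g = 9.810 m/s².
PE = 98026 J
98026 J × (1 cal / 4.184 J) = 23429 cal

23400 cal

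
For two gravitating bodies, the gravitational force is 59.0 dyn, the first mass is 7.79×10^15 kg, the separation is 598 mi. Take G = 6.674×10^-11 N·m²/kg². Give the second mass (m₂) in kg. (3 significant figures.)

From Newton's law of gravitation: m₂ = F·r²/(G·m₁).
F = 59.0 dyn = 5.900×10^-4 N; m₁ = 7.79×10^15 kg; r = 598 mi = 9.624×10^5 m; G = 6.674×10^-11 N·m²/kg².
m₂ = 1051 kg

1050 kg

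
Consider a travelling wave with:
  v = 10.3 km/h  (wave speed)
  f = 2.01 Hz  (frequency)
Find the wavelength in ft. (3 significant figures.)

4.67 ft

Rearranging: λ = v/f.
v = 10.3 km/h = 2.861 m/s; f = 2.01 Hz.
λ = 1.423 m
1.423 m × (1 ft / 0.3048 m) = 4.670 ft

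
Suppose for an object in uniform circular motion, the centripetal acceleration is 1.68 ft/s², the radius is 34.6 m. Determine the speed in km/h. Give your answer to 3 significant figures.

15.2 km/h

Rearranging a = v²/r for v: v = √(a·r).
a = 1.68 ft/s² = 0.5121 m/s²; r = 34.6 m.
v = 4.209 m/s
4.209 m/s × (1 km/h / 0.2778 m/s) = 15.15 km/h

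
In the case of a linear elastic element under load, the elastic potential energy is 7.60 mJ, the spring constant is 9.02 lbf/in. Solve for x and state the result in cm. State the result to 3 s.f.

Rearranging U = ½k·x² for x: x = √(2U/k).
U = 7.60 mJ = 0.007600 J; k = 9.02 lbf/in = 1580 N/m.
x = 0.003102 m
0.003102 m × (1 cm / 0.01000 m) = 0.3102 cm

0.310 cm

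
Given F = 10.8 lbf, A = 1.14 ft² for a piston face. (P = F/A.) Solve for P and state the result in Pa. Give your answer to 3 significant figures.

454 Pa

Directly: P = F/A.
F = 10.8 lbf = 48.04 N; A = 1.14 ft² = 0.1059 m².
P = 453.6 Pa  (the unit combination reduces to kg/(m·s²) = Pa)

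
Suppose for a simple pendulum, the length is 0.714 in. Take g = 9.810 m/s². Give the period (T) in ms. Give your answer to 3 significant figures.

T is given directly by: T = 2π√(L/g).
L = 0.714 in = 0.01814 m; g = 9.810 m/s².
T = 0.2702 s
0.2702 s × (1 ms / 0.001000 s) = 270.2 ms

270 ms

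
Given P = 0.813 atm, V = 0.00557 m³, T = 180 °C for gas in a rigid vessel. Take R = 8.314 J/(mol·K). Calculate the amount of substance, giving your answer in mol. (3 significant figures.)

0.122 mol

Solving PV = nRT for n: n = PV/(RT).
P = 0.813 atm = 82377 Pa; V = 0.00557 m³; T = 180 °C = 453.1 K; R = 8.314 J/(mol·K).
n = 0.1218 mol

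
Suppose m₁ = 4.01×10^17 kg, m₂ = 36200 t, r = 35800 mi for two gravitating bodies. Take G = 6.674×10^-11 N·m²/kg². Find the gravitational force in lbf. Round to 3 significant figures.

0.0656 lbf

From Newton's law of gravitation: F = Gm₁m₂/r².
m₁ = 4.01×10^17 kg; m₂ = 36200 t = 3.620×10^7 kg; r = 35800 mi = 5.761×10^7 m; G = 6.674×10^-11 N·m²/kg².
F = 0.2919 N
0.2919 N × (1 lbf / 4.448 N) = 0.06561 lbf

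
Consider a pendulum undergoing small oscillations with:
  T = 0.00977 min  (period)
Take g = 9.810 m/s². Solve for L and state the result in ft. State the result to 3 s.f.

0.280 ft

Rearranging T = 2π√(L/g) for L: L = g·(T/2π)².
T = 0.00977 min = 0.5862 s; g = 9.810 m/s².
L = 0.08539 m
0.08539 m × (1 ft / 0.3048 m) = 0.2801 ft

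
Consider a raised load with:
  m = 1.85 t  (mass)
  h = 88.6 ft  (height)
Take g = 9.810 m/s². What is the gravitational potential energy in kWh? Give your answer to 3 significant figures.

Directly: PE = mgh.
m = 1.85 t = 1850 kg; h = 88.6 ft = 27.01 m; g = 9.810 m/s².
PE = 4.901×10^5 J  (the unit combination reduces to kg·m²/s² = J)
4.901×10^5 J × (1 kWh / 3.600×10^6 J) = 0.1361 kWh

0.136 kWh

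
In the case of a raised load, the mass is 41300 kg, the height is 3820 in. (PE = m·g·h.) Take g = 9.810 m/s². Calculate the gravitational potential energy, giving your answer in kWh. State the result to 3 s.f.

PE is given directly by: PE = mgh.
m = 41300 kg; h = 3820 in = 97.03 m; g = 9.810 m/s².
PE = 3.931×10^7 J  (the unit combination reduces to kg·m²/s² = J)
3.931×10^7 J × (1 kWh / 3.600×10^6 J) = 10.92 kWh

10.9 kWh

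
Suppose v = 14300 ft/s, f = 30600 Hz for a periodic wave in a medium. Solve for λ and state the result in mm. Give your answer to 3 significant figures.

Rearranging: λ = v/f.
v = 14300 ft/s = 4359 m/s; f = 30600 Hz.
λ = 0.1424 m
0.1424 m × (1 mm / 0.001000 m) = 142.4 mm

142 mm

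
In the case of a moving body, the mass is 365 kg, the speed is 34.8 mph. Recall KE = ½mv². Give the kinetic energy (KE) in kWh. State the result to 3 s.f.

0.0123 kWh

Directly: KE = ½mv².
m = 365 kg; v = 34.8 mph = 15.56 m/s.
KE = 44169 J  (the unit combination reduces to kg·m²/s² = J)
44169 J × (1 kWh / 3.600×10^6 J) = 0.01227 kWh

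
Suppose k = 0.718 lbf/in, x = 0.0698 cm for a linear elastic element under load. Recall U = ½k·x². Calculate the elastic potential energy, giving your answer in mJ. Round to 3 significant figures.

U is given directly by: U = ½kx².
k = 0.718 lbf/in = 125.7 N/m; x = 0.0698 cm = 6.980×10^-4 m.
U = 3.063×10^-5 J
3.063×10^-5 J × (1 mJ / 0.001000 J) = 0.03063 mJ

0.0306 mJ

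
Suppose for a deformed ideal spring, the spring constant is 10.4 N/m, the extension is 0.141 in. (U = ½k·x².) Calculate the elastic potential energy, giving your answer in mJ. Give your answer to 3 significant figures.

U is given directly by: U = ½kx².
k = 10.4 N/m; x = 0.141 in = 0.003581 m.
U = 6.670×10^-5 J
6.670×10^-5 J × (1 mJ / 0.001000 J) = 0.06670 mJ

0.0667 mJ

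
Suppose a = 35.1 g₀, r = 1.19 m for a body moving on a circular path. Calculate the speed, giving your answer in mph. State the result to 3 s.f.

45.3 mph

Rearranging a = v²/r for v: v = √(a·r).
a = 35.1 g₀ = 344.2 m/s²; r = 1.19 m.
v = 20.24 m/s
20.24 m/s × (1 mph / 0.4470 m/s) = 45.27 mph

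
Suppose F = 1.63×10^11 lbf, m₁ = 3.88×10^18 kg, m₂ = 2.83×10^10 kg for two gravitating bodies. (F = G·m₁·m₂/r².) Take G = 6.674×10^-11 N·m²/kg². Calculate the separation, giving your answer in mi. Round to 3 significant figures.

Solving F = G·m₁·m₂/r² for r: r = √(G·m₁m₂/F).
F = 1.63×10^11 lbf = 7.251×10^11 N; m₁ = 3.88×10^18 kg; m₂ = 2.83×10^10 kg; G = 6.674×10^-11 N·m²/kg².
r = 3179 m
3179 m × (1 mi / 1609 m) = 1.975 mi

1.98 mi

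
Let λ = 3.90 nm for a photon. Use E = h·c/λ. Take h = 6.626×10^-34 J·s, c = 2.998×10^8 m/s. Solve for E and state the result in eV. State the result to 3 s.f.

318 eV

E is given directly by: E = hc/λ.
λ = 3.90 nm = 3.900×10^-9 m; h = 6.626×10^-34 J·s; c = 2.998×10^8 m/s.
E = 5.094×10^-17 J  (the unit combination reduces to kg·m²/s² = J)
5.094×10^-17 J × (1 eV / 1.602×10^-19 J) = 317.9 eV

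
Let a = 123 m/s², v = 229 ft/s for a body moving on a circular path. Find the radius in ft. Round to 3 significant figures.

130 ft

Rearranging: r = v²/a.
a = 123 m/s²; v = 229 ft/s = 69.80 m/s.
r = 39.61 m
39.61 m × (1 ft / 0.3048 m) = 130.0 ft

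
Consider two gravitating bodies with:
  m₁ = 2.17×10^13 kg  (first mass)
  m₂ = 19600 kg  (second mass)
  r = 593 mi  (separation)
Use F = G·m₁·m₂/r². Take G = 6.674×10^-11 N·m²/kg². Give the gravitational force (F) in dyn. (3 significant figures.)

From Newton's law of gravitation: F = Gm₁m₂/r².
m₁ = 2.17×10^13 kg; m₂ = 19600 kg; r = 593 mi = 9.543×10^5 m; G = 6.674×10^-11 N·m²/kg².
F = 3.117×10^-5 N  (the unit combination reduces to kg·m/s² = N)
3.117×10^-5 N × (1 dyn / 1.000×10^-5 N) = 3.117 dyn

3.12 dyn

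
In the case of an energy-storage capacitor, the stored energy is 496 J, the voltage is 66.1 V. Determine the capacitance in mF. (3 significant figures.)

Solving E = ½C·V² for C: C = 2E/V².
E = 496 J; V = 66.1 V.
C = 0.2270 F
0.2270 F × (1 mF / 0.001000 F) = 227.0 mF

227 mF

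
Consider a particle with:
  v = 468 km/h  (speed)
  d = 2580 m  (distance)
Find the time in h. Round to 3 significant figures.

Rearranging: t = d/v.
v = 468 km/h = 130.0 m/s; d = 2580 m.
t = 19.85 s
19.85 s × (1 h / 3600 s) = 0.005513 h

0.00551 h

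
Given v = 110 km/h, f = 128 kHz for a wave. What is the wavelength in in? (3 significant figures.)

Rearranging v = f·λ for λ: λ = v/f.
v = 110 km/h = 30.56 m/s; f = 128 kHz = 1.280×10^5 Hz.
λ = 2.387×10^-4 m
2.387×10^-4 m × (1 in / 0.02540 m) = 0.009398 in

0.00940 in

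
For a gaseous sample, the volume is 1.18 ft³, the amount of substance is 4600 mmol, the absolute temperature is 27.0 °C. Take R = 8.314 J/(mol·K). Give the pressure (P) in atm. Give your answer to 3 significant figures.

Directly: P = nRT/V.
V = 1.18 ft³ = 0.03341 m³; n = 4600 mmol = 4.600 mol; T = 27.0 °C = 300.1 K; R = 8.314 J/(mol·K).
P = 3.435×10^5 Pa
3.435×10^5 Pa × (1 atm / 1.013×10^5 Pa) = 3.390 atm

3.39 atm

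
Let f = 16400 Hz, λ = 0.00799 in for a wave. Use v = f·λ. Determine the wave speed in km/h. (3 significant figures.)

v is given directly by: v = fλ.
f = 16400 Hz; λ = 0.00799 in = 2.029×10^-4 m.
v = 3.328 m/s
3.328 m/s × (1 km/h / 0.2778 m/s) = 11.98 km/h

12.0 km/h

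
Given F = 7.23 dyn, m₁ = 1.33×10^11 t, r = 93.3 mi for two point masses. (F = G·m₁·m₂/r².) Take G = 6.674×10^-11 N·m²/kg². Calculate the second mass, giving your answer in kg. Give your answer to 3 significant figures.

From Newton's law of gravitation: m₂ = F·r²/(G·m₁).
F = 7.23 dyn = 7.230×10^-5 N; m₁ = 1.33×10^11 t = 1.330×10^14 kg; r = 93.3 mi = 1.502×10^5 m; G = 6.674×10^-11 N·m²/kg².
m₂ = 183.6 kg

184 kg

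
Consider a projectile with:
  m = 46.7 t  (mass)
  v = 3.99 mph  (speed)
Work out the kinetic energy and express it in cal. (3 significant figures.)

17800 cal

KE is given directly by: KE = ½mv².
m = 46.7 t = 46700 kg; v = 3.99 mph = 1.784 m/s.
KE = 74289 J
74289 J × (1 cal / 4.184 J) = 17756 cal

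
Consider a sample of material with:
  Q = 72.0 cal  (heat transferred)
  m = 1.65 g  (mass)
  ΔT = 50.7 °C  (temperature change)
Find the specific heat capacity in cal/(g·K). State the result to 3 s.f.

0.861 cal/(g·K)

Rearranging Q = m·c·ΔT for c: c = Q/(m·ΔT).
Q = 72.0 cal = 301.2 J; m = 1.65 g = 0.001650 kg; ΔT = 50.7 °C = 50.70 K.
c = 3601 J/(kg·K)
3601 J/(kg·K) × (1 cal/(g·K) / 4184 J/(kg·K)) = 0.8607 cal/(g·K)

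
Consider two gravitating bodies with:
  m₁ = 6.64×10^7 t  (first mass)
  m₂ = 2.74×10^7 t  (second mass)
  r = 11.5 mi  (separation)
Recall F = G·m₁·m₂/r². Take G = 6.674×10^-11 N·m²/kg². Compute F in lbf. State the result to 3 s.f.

F is given directly by: F = Gm₁m₂/r².
m₁ = 6.64×10^7 t = 6.640×10^10 kg; m₂ = 2.74×10^7 t = 2.740×10^10 kg; r = 11.5 mi = 18507 m; G = 6.674×10^-11 N·m²/kg².
F = 354.5 N
354.5 N × (1 lbf / 4.448 N) = 79.69 lbf

79.7 lbf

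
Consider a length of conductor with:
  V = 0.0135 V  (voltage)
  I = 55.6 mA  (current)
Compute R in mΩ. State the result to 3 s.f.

243 mΩ

From Ohm's law: R = V/I.
V = 0.0135 V; I = 55.6 mA = 0.05560 A.
R = 0.2428 Ω
0.2428 Ω × (1 mΩ / 0.001000 Ω) = 242.8 mΩ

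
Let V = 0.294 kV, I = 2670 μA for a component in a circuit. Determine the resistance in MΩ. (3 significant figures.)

Solving V = I·R for R: R = V/I.
V = 0.294 kV = 294.0 V; I = 2670 μA = 0.002670 A.
R = 1.101×10^5 Ω
1.101×10^5 Ω × (1 MΩ / 1.000×10^6 Ω) = 0.1101 MΩ

0.110 MΩ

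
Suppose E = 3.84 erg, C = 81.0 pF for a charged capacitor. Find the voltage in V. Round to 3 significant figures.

Solving E = ½C·V² for V: V = √(2E/C).
E = 3.84 erg = 3.840×10^-7 J; C = 81.0 pF = 8.100×10^-11 F.
V = 97.37 V  (the unit combination reduces to kg·m²/(A·s³) = V)

97.4 V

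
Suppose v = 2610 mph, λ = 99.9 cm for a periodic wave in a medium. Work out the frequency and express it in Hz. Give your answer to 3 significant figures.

1170 Hz

Solving v = f·λ for f: f = v/λ.
v = 2610 mph = 1167 m/s; λ = 99.9 cm = 0.9990 m.
f = 1168 Hz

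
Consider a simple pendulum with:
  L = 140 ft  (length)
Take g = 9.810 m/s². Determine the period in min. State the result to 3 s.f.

0.218 min

T is given directly by: T = 2π√(L/g).
L = 140 ft = 42.67 m; g = 9.810 m/s².
T = 13.10 s
13.10 s × (1 min / 60.00 s) = 0.2184 min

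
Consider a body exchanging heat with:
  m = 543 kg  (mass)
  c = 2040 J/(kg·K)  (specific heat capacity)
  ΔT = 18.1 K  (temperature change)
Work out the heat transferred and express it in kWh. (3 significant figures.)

Q is given directly by: Q = mcΔT.
m = 543 kg; c = 2040 J/(kg·K); ΔT = 18.1 K.
Q = 2.005×10^7 J
2.005×10^7 J × (1 kWh / 3.600×10^6 J) = 5.569 kWh

5.57 kWh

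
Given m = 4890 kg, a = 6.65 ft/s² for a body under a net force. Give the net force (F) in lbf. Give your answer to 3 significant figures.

2230 lbf

From Newton's second law: F = m·a.
m = 4890 kg; a = 6.65 ft/s² = 2.027 m/s².
F = 9912 N
9912 N × (1 lbf / 4.448 N) = 2228 lbf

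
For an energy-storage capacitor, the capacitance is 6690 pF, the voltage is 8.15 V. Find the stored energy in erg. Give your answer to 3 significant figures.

2.22 erg

Directly: E = ½CV².
C = 6690 pF = 6.690×10^-9 F; V = 8.15 V.
E = 2.222×10^-7 J  (the unit combination reduces to kg·m²/s² = J)
2.222×10^-7 J × (1 erg / 1.000×10^-7 J) = 2.222 erg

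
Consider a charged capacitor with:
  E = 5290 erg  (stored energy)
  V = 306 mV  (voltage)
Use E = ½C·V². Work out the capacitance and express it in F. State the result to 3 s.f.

Rearranging E = ½C·V² for C: C = 2E/V².
E = 5290 erg = 5.290×10^-4 J; V = 306 mV = 0.3060 V.
C = 0.01130 F

0.0113 F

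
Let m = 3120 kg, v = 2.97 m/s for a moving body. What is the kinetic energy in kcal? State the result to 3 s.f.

Directly: KE = ½mv².
m = 3120 kg; v = 2.97 m/s.
KE = 13761 J  (the unit combination reduces to kg·m²/s² = J)
13761 J × (1 kcal / 4184 J) = 3.289 kcal

3.29 kcal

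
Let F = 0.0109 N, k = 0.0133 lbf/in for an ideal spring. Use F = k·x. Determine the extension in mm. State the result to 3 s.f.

4.68 mm

From Hooke's law: x = F/k.
F = 0.0109 N; k = 0.0133 lbf/in = 2.329 N/m.
x = 0.004680 m
0.004680 m × (1 mm / 0.001000 m) = 4.680 mm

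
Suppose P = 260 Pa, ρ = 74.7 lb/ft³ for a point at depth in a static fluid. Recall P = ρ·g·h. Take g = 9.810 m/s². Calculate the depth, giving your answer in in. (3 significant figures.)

Rearranging P = ρ·g·h for h: h = P/(ρ·g).
P = 260 Pa; ρ = 74.7 lb/ft³ = 1197 kg/m³; g = 9.810 m/s².
h = 0.02215 m
0.02215 m × (1 in / 0.02540 m) = 0.8720 in

0.872 in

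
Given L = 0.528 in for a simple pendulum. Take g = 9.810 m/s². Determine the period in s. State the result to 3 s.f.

0.232 s

Directly: T = 2π√(L/g).
L = 0.528 in = 0.01341 m; g = 9.810 m/s².
T = 0.2323 s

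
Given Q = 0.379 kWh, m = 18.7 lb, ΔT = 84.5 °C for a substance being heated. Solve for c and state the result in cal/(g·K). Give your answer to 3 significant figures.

0.455 cal/(g·K)

Rearranging Q = m·c·ΔT for c: c = Q/(m·ΔT).
Q = 0.379 kWh = 1.364×10^6 J; m = 18.7 lb = 8.482 kg; ΔT = 84.5 °C = 84.50 K.
c = 1904 J/(kg·K)
1904 J/(kg·K) × (1 cal/(g·K) / 4184 J/(kg·K)) = 0.4550 cal/(g·K)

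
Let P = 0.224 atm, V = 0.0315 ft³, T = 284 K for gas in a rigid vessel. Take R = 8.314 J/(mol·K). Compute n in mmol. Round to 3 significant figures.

8.57 mmol

From the ideal-gas law: n = PV/(RT).
P = 0.224 atm = 22697 Pa; V = 0.0315 ft³ = 8.920×10^-4 m³; T = 284 K; R = 8.314 J/(mol·K).
n = 0.008574 mol
0.008574 mol × (1 mmol / 0.001000 mol) = 8.574 mmol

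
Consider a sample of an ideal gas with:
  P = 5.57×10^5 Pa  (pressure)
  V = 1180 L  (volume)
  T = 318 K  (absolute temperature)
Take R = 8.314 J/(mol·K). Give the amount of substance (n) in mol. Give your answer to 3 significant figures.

Solving PV = nRT for n: n = PV/(RT).
P = 5.57×10^5 Pa; V = 1180 L = 1.180 m³; T = 318 K; R = 8.314 J/(mol·K).
n = 248.6 mol

249 mol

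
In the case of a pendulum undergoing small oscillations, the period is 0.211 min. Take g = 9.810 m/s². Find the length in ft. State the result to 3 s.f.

131 ft

Solving T = 2π√(L/g) for L: L = g·(T/2π)².
T = 0.211 min = 12.66 s; g = 9.810 m/s².
L = 39.83 m
39.83 m × (1 ft / 0.3048 m) = 130.7 ft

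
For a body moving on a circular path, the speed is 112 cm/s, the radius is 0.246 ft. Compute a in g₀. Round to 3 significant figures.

1.71 g₀

Directly: a = v²/r.
v = 112 cm/s = 1.120 m/s; r = 0.246 ft = 0.07498 m.
a = 16.73 m/s²
16.73 m/s² × (1 g₀ / 9.807 m/s²) = 1.706 g₀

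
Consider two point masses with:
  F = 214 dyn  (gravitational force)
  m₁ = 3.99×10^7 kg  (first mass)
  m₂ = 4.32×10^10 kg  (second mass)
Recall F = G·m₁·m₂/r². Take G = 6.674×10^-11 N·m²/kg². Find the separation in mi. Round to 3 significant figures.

From Newton's law of gravitation: r = √(G·m₁m₂/F).
F = 214 dyn = 0.002140 N; m₁ = 3.99×10^7 kg; m₂ = 4.32×10^10 kg; G = 6.674×10^-11 N·m²/kg².
r = 2.319×10^5 m
2.319×10^5 m × (1 mi / 1609 m) = 144.1 mi

144 mi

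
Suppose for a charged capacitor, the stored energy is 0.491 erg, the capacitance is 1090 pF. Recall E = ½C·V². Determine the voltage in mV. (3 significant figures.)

9490 mV

Rearranging E = ½C·V² for V: V = √(2E/C).
E = 0.491 erg = 4.910×10^-8 J; C = 1090 pF = 1.090×10^-9 F.
V = 9.492 V  (the unit combination reduces to kg·m²/(A·s³) = V)
9.492 V × (1 mV / 0.001000 V) = 9492 mV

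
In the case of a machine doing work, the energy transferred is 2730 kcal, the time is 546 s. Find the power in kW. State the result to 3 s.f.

20.9 kW

P is given directly by: P = W/t.
W = 2730 kcal = 1.142×10^7 J; t = 546 s.
P = 20920 W  (the unit combination reduces to kg·m²/s³ = W)
20920 W × (1 kW / 1000 W) = 20.92 kW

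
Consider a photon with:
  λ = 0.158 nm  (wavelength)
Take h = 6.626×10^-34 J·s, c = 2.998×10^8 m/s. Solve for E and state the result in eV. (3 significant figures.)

7850 eV

E is given directly by: E = hc/λ.
λ = 0.158 nm = 1.580×10^-10 m; h = 6.626×10^-34 J·s; c = 2.998×10^8 m/s.
E = 1.257×10^-15 J  (the unit combination reduces to kg·m²/s² = J)
1.257×10^-15 J × (1 eV / 1.602×10^-19 J) = 7847 eV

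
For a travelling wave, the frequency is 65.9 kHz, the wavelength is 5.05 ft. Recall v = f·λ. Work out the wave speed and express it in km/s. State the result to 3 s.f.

101 km/s

v is given directly by: v = fλ.
f = 65.9 kHz = 65900 Hz; λ = 5.05 ft = 1.539 m.
v = 1.014×10^5 m/s
1.014×10^5 m/s × (1 km/s / 1000 m/s) = 101.4 km/s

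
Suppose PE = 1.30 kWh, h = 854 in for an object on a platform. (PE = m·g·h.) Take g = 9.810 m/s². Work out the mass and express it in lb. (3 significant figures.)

Solving PE = m·g·h for m: m = PE/(g·h).
PE = 1.30 kWh = 4.680×10^6 J; h = 854 in = 21.69 m; g = 9.810 m/s².
m = 21993 kg
21993 kg × (1 lb / 0.4536 kg) = 48486 lb

48500 lb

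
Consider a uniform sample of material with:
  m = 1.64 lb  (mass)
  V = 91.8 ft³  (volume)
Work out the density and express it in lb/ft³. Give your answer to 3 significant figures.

ρ is given directly by: ρ = m/V.
m = 1.64 lb = 0.7439 kg; V = 91.8 ft³ = 2.599 m³.
ρ = 0.2862 kg/m³
0.2862 kg/m³ × (1 lb/ft³ / 16.02 kg/m³) = 0.01786 lb/ft³

0.0179 lb/ft³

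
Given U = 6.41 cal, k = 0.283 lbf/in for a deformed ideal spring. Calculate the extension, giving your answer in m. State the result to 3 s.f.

1.04 m

Rearranging U = ½k·x² for x: x = √(2U/k).
U = 6.41 cal = 26.82 J; k = 0.283 lbf/in = 49.56 N/m.
x = 1.040 m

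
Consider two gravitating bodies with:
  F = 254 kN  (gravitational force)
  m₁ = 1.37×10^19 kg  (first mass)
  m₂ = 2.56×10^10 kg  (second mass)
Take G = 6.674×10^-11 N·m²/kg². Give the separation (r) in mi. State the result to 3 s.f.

From Newton's law of gravitation: r = √(G·m₁m₂/F).
F = 254 kN = 2.540×10^5 N; m₁ = 1.37×10^19 kg; m₂ = 2.56×10^10 kg; G = 6.674×10^-11 N·m²/kg².
r = 9.600×10^6 m
9.600×10^6 m × (1 mi / 1609 m) = 5965 mi

5960 mi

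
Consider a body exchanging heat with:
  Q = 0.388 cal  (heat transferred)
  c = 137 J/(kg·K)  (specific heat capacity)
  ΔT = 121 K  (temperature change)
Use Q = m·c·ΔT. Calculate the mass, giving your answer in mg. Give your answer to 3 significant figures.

Rearranging: m = Q/(c·ΔT).
Q = 0.388 cal = 1.623 J; c = 137 J/(kg·K); ΔT = 121 K.
m = 9.793×10^-5 kg
9.793×10^-5 kg × (1 mg / 1.000×10^-6 kg) = 97.93 mg

97.9 mg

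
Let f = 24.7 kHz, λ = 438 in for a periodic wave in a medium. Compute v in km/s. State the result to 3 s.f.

275 km/s

Directly: v = fλ.
f = 24.7 kHz = 24700 Hz; λ = 438 in = 11.13 m.
v = 2.748×10^5 m/s
2.748×10^5 m/s × (1 km/s / 1000 m/s) = 274.8 km/s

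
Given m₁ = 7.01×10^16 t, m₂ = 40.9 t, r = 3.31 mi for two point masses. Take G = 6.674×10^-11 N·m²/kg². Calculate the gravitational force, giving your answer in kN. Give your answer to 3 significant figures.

From Newton's law of gravitation: F = Gm₁m₂/r².
m₁ = 7.01×10^16 t = 7.010×10^19 kg; m₂ = 40.9 t = 40900 kg; r = 3.31 mi = 5327 m; G = 6.674×10^-11 N·m²/kg².
F = 6.743×10^6 N
6.743×10^6 N × (1 kN / 1000 N) = 6743 kN

6740 kN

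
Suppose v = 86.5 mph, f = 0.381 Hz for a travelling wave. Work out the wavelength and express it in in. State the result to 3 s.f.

4000 in

Rearranging v = f·λ for λ: λ = v/f.
v = 86.5 mph = 38.67 m/s; f = 0.381 Hz.
λ = 101.5 m
101.5 m × (1 in / 0.02540 m) = 3996 in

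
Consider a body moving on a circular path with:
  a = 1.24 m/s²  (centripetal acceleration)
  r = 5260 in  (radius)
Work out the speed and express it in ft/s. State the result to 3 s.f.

42.2 ft/s

Rearranging a = v²/r for v: v = √(a·r).
a = 1.24 m/s²; r = 5260 in = 133.6 m.
v = 12.87 m/s
12.87 m/s × (1 ft/s / 0.3048 m/s) = 42.23 ft/s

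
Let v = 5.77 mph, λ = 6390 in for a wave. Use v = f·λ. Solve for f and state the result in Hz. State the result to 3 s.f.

Rearranging v = f·λ for f: f = v/λ.
v = 5.77 mph = 2.579 m/s; λ = 6390 in = 162.3 m.
f = 0.01589 Hz

0.0159 Hz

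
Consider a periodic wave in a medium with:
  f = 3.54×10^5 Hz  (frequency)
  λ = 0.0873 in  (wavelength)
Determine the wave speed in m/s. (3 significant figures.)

Directly: v = fλ.
f = 3.54×10^5 Hz; λ = 0.0873 in = 0.002217 m.
v = 785.0 m/s

785 m/s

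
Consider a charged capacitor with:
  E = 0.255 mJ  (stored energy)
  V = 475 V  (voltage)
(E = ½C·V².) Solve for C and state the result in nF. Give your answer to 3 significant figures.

Solving E = ½C·V² for C: C = 2E/V².
E = 0.255 mJ = 2.550×10^-4 J; V = 475 V.
C = 2.260×10^-9 F
2.260×10^-9 F × (1 nF / 1.000×10^-9 F) = 2.260 nF

2.26 nF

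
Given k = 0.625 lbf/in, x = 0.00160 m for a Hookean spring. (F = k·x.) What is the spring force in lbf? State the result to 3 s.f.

Directly: F = kx.
k = 0.625 lbf/in = 109.5 N/m; x = 0.00160 m.
F = 0.1751 N
0.1751 N × (1 lbf / 4.448 N) = 0.03937 lbf

0.0394 lbf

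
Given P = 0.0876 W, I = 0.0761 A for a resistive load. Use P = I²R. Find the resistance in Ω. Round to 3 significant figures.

15.1 Ω

Rearranging P = I²R for R: R = P/I².
P = 0.0876 W; I = 0.0761 A.
R = 15.13 Ω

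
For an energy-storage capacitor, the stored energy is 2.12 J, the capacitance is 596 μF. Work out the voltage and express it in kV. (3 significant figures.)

Rearranging: V = √(2E/C).
E = 2.12 J; C = 596 μF = 5.960×10^-4 F.
V = 84.35 V
84.35 V × (1 kV / 1000 V) = 0.08435 kV

0.0843 kV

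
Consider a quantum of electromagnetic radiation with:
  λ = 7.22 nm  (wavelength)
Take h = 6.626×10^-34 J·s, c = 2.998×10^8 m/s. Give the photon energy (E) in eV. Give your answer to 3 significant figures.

172 eV

Directly: E = hc/λ.
λ = 7.22 nm = 7.220×10^-9 m; h = 6.626×10^-34 J·s; c = 2.998×10^8 m/s.
E = 2.751×10^-17 J
2.751×10^-17 J × (1 eV / 1.602×10^-19 J) = 171.7 eV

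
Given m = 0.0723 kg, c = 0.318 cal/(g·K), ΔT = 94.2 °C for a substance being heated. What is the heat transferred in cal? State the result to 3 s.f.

2170 cal

Q is given directly by: Q = mcΔT.
m = 0.0723 kg; c = 0.318 cal/(g·K) = 1331 J/(kg·K); ΔT = 94.2 °C = 94.20 K.
Q = 9062 J
9062 J × (1 cal / 4.184 J) = 2166 cal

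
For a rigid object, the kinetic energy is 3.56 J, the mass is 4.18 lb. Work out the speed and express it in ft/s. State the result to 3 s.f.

Rearranging: v = √(2·KE/m).
KE = 3.56 J; m = 4.18 lb = 1.896 kg.
v = 1.938 m/s
1.938 m/s × (1 ft/s / 0.3048 m/s) = 6.358 ft/s

6.36 ft/s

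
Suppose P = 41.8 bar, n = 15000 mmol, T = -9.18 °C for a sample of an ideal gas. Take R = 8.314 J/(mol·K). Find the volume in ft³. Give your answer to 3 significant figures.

0.278 ft³

Rearranging: V = nRT/P.
P = 41.8 bar = 4.180×10^6 Pa; n = 15000 mmol = 15.00 mol; T = -9.18 °C = 264.0 K; R = 8.314 J/(mol·K).
V = 0.007876 m³
0.007876 m³ × (1 ft³ / 0.02832 m³) = 0.2781 ft³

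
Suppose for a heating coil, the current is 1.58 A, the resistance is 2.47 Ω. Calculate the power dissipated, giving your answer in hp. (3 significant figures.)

0.00827 hp

Directly: P = I²R.
I = 1.58 A; R = 2.47 Ω.
P = 6.166 W
6.166 W × (1 hp / 745.7 W) = 0.008269 hp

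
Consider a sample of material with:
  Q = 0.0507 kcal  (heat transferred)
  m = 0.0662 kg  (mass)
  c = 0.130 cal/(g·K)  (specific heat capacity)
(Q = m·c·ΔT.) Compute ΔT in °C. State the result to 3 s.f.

5.89 °C

Rearranging Q = m·c·ΔT for ΔT: ΔT = Q/(m·c).
Q = 0.0507 kcal = 212.1 J; m = 0.0662 kg; c = 0.130 cal/(g·K) = 543.9 J/(kg·K).
ΔT = 5.891 K
Since 1 °C = 1 K, 5.891 °C.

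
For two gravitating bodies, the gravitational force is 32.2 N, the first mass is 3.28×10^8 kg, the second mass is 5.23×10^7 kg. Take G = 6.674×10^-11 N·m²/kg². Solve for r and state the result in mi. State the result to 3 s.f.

0.117 mi

From Newton's law of gravitation: r = √(G·m₁m₂/F).
F = 32.2 N; m₁ = 3.28×10^8 kg; m₂ = 5.23×10^7 kg; G = 6.674×10^-11 N·m²/kg².
r = 188.6 m
188.6 m × (1 mi / 1609 m) = 0.1172 mi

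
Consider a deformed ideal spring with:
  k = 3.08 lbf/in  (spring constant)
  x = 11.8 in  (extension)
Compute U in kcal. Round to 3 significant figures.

0.00579 kcal

Directly: U = ½kx².
k = 3.08 lbf/in = 539.4 N/m; x = 11.8 in = 0.2997 m.
U = 24.23 J
24.23 J × (1 kcal / 4184 J) = 0.005790 kcal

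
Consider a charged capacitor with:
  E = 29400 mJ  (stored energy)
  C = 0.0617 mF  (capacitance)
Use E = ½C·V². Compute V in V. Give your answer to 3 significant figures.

976 V

Solving E = ½C·V² for V: V = √(2E/C).
E = 29400 mJ = 29.40 J; C = 0.0617 mF = 6.170×10^-5 F.
V = 976.2 V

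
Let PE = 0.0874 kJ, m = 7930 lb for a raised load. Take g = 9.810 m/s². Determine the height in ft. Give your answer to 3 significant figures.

Solving PE = m·g·h for h: h = PE/(m·g).
PE = 0.0874 kJ = 87.40 J; m = 7930 lb = 3597 kg; g = 9.810 m/s².
h = 0.002477 m
0.002477 m × (1 ft / 0.3048 m) = 0.008126 ft

0.00813 ft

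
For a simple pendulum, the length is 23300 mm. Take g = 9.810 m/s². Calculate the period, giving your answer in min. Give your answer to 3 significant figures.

T is given directly by: T = 2π√(L/g).
L = 23300 mm = 23.30 m; g = 9.810 m/s².
T = 9.683 s
9.683 s × (1 min / 60.00 s) = 0.1614 min

0.161 min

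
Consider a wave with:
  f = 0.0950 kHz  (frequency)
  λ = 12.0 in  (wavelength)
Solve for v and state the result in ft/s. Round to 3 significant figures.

95.0 ft/s

v is given directly by: v = fλ.
f = 0.0950 kHz = 95.00 Hz; λ = 12.0 in = 0.3048 m.
v = 28.96 m/s
28.96 m/s × (1 ft/s / 0.3048 m/s) = 95.00 ft/s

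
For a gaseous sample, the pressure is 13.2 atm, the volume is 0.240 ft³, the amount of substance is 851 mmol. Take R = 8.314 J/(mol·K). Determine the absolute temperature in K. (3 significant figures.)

1280 K

From the ideal-gas law: T = PV/(nR).
P = 13.2 atm = 1.337×10^6 Pa; V = 0.240 ft³ = 0.006796 m³; n = 851 mmol = 0.8510 mol; R = 8.314 J/(mol·K).
T = 1285 K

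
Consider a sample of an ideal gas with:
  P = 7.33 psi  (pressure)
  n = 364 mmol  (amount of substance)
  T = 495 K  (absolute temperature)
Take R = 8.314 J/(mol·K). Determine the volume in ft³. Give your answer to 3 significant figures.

Rearranging PV = nRT for V: V = nRT/P.
P = 7.33 psi = 50539 Pa; n = 364 mmol = 0.3640 mol; T = 495 K; R = 8.314 J/(mol·K).
V = 0.02964 m³
0.02964 m³ × (1 ft³ / 0.02832 m³) = 1.047 ft³

1.05 ft³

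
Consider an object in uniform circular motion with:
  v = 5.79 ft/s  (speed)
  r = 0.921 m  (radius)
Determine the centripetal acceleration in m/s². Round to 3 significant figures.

3.38 m/s²

Directly: a = v²/r.
v = 5.79 ft/s = 1.765 m/s; r = 0.921 m.
a = 3.382 m/s²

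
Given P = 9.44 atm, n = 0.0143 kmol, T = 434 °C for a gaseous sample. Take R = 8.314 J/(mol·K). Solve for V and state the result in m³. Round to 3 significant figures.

0.0879 m³

From the ideal-gas law: V = nRT/P.
P = 9.44 atm = 9.565×10^5 Pa; n = 0.0143 kmol = 14.30 mol; T = 434 °C = 707.1 K; R = 8.314 J/(mol·K).
V = 0.08790 m³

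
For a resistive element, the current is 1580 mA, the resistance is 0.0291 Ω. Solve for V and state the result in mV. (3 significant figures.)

V is given directly by: V = IR.
I = 1580 mA = 1.580 A; R = 0.0291 Ω.
V = 0.04598 V
0.04598 V × (1 mV / 0.001000 V) = 45.98 mV

46.0 mV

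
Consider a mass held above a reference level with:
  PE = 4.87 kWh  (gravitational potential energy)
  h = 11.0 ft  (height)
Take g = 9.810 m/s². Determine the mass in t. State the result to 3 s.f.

Rearranging PE = m·g·h for m: m = PE/(g·h).
PE = 4.87 kWh = 1.753×10^7 J; h = 11.0 ft = 3.353 m; g = 9.810 m/s².
m = 5.330×10^5 kg
5.330×10^5 kg × (1 t / 1000 kg) = 533.0 t

533 t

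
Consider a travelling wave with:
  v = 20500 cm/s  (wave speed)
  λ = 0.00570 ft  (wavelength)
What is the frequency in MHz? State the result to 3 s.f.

Solving v = f·λ for f: f = v/λ.
v = 20500 cm/s = 205.0 m/s; λ = 0.00570 ft = 0.001737 m.
f = 1.180×10^5 Hz
1.180×10^5 Hz × (1 MHz / 1.000×10^6 Hz) = 0.1180 MHz

0.118 MHz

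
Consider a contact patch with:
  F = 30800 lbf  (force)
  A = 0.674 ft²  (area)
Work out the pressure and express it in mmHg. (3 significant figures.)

16400 mmHg

Directly: P = F/A.
F = 30800 lbf = 1.370×10^5 N; A = 0.674 ft² = 0.06262 m².
P = 2.188×10^6 Pa  (the unit combination reduces to kg/(m·s²) = Pa)
2.188×10^6 Pa × (1 mmHg / 133.3 Pa) = 16411 mmHg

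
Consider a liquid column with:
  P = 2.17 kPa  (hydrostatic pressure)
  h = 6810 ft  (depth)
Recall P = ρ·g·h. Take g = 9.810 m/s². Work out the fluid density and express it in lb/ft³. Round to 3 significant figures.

Solving P = ρ·g·h for ρ: ρ = P/(g·h).
P = 2.17 kPa = 2170 Pa; h = 6810 ft = 2076 m; g = 9.810 m/s².
ρ = 0.1066 kg/m³
0.1066 kg/m³ × (1 lb/ft³ / 16.02 kg/m³) = 0.006653 lb/ft³

0.00665 lb/ft³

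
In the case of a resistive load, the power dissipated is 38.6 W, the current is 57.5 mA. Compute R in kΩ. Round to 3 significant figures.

11.7 kΩ

Solving P = I²R for R: R = P/I².
P = 38.6 W; I = 57.5 mA = 0.05750 A.
R = 11675 Ω
11675 Ω × (1 kΩ / 1000 Ω) = 11.67 kΩ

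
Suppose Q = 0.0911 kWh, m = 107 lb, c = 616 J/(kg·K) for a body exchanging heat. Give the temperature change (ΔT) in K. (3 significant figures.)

Solving Q = m·c·ΔT for ΔT: ΔT = Q/(m·c).
Q = 0.0911 kWh = 3.280×10^5 J; m = 107 lb = 48.53 kg; c = 616 J/(kg·K).
ΔT = 10.97 K

11.0 K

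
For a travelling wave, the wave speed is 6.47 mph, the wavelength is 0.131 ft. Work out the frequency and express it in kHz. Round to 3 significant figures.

Rearranging v = f·λ for f: f = v/λ.
v = 6.47 mph = 2.892 m/s; λ = 0.131 ft = 0.03993 m.
f = 72.44 Hz
72.44 Hz × (1 kHz / 1000 Hz) = 0.07244 kHz

0.0724 kHz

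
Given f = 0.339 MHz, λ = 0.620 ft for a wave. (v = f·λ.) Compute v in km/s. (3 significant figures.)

v is given directly by: v = fλ.
f = 0.339 MHz = 3.390×10^5 Hz; λ = 0.620 ft = 0.1890 m.
v = 64063 m/s
64063 m/s × (1 km/s / 1000 m/s) = 64.06 km/s

64.1 km/s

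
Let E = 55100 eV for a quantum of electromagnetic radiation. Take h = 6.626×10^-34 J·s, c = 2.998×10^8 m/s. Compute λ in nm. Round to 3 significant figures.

Rearranging: λ = hc/E.
E = 55100 eV = 8.828×10^-15 J; h = 6.626×10^-34 J·s; c = 2.998×10^8 m/s.
λ = 2.250×10^-11 m
2.250×10^-11 m × (1 nm / 1.000×10^-9 m) = 0.02250 nm

0.0225 nm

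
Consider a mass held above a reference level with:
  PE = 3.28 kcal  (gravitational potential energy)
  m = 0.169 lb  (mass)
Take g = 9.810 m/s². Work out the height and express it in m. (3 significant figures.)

18200 m

Rearranging: h = PE/(m·g).
PE = 3.28 kcal = 13724 J; m = 0.169 lb = 0.07666 kg; g = 9.810 m/s².
h = 18249 m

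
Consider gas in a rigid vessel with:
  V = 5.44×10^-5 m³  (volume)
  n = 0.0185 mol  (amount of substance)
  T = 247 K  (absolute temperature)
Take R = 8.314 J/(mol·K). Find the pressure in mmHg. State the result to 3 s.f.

Directly: P = nRT/V.
V = 5.44×10^-5 m³; n = 0.0185 mol; T = 247 K; R = 8.314 J/(mol·K).
P = 6.984×10^5 Pa
6.984×10^5 Pa × (1 mmHg / 133.3 Pa) = 5238 mmHg

5240 mmHg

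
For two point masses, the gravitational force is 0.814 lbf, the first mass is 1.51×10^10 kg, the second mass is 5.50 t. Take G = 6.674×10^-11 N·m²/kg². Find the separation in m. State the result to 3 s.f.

Rearranging: r = √(G·m₁m₂/F).
F = 0.814 lbf = 3.621 N; m₁ = 1.51×10^10 kg; m₂ = 5.50 t = 5500 kg; G = 6.674×10^-11 N·m²/kg².
r = 39.13 m

39.1 m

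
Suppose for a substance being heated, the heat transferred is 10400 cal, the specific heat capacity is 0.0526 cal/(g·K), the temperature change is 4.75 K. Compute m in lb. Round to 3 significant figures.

91.8 lb

Rearranging Q = m·c·ΔT for m: m = Q/(c·ΔT).
Q = 10400 cal = 43514 J; c = 0.0526 cal/(g·K) = 220.1 J/(kg·K); ΔT = 4.75 K.
m = 41.62 kg
41.62 kg × (1 lb / 0.4536 kg) = 91.77 lb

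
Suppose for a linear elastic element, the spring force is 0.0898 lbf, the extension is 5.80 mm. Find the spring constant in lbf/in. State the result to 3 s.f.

0.393 lbf/in

From Hooke's law: k = F/x.
F = 0.0898 lbf = 0.3995 N; x = 5.80 mm = 0.005800 m.
k = 68.87 N/m
68.87 N/m × (1 lbf/in / 175.1 N/m) = 0.3933 lbf/in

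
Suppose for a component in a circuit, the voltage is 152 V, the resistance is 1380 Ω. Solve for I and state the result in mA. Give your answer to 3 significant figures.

110 mA

From Ohm's law: I = V/R.
V = 152 V; R = 1380 Ω.
I = 0.1101 A
0.1101 A × (1 mA / 0.001000 A) = 110.1 mA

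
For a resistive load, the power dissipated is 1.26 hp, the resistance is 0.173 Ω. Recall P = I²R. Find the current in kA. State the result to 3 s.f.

Solving P = I²R for I: I = √(P/R).
P = 1.26 hp = 939.6 W; R = 0.173 Ω.
I = 73.70 A
73.70 A × (1 kA / 1000 A) = 0.07370 kA

0.0737 kA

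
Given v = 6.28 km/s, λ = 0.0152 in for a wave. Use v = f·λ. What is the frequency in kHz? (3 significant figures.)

16300 kHz

Solving v = f·λ for f: f = v/λ.
v = 6.28 km/s = 6280 m/s; λ = 0.0152 in = 3.861×10^-4 m.
f = 1.627×10^7 Hz
1.627×10^7 Hz × (1 kHz / 1000 Hz) = 16266 kHz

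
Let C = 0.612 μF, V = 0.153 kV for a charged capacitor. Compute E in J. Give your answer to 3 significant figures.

E is given directly by: E = ½CV².
C = 0.612 μF = 6.120×10^-7 F; V = 0.153 kV = 153.0 V.
E = 0.007163 J  (the unit combination reduces to kg·m²/s² = J)

0.00716 J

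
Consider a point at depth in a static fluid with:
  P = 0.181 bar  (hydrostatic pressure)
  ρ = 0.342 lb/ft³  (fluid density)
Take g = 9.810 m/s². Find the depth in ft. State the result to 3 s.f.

1100 ft

Solving P = ρ·g·h for h: h = P/(ρ·g).
P = 0.181 bar = 18100 Pa; ρ = 0.342 lb/ft³ = 5.478 kg/m³; g = 9.810 m/s².
h = 336.8 m
336.8 m × (1 ft / 0.3048 m) = 1105 ft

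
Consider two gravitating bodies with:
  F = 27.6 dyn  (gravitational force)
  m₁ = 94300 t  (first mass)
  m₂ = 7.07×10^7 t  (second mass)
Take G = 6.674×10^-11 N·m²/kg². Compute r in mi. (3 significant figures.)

789 mi

Solving F = G·m₁·m₂/r² for r: r = √(G·m₁m₂/F).
F = 27.6 dyn = 2.760×10^-4 N; m₁ = 94300 t = 9.430×10^7 kg; m₂ = 7.07×10^7 t = 7.070×10^10 kg; G = 6.674×10^-11 N·m²/kg².
r = 1.270×10^6 m
1.270×10^6 m × (1 mi / 1609 m) = 789.0 mi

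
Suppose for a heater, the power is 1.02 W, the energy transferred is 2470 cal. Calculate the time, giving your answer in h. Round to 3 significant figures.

2.81 h

Rearranging P = W/t for t: t = W/P.
P = 1.02 W; W = 2470 cal = 10334 J.
t = 10132 s
10132 s × (1 h / 3600 s) = 2.814 h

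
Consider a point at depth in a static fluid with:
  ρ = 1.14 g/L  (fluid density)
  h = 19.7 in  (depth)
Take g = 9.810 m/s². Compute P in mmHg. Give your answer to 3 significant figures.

Directly: P = ρgh.
ρ = 1.14 g/L = 1.140 kg/m³; h = 19.7 in = 0.5004 m; g = 9.810 m/s².
P = 5.596 Pa  (the unit combination reduces to kg/(m·s²) = Pa)
5.596 Pa × (1 mmHg / 133.3 Pa) = 0.04197 mmHg

0.0420 mmHg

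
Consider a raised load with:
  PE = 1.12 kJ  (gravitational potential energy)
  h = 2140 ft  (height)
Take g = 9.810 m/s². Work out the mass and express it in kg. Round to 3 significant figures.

Rearranging: m = PE/(g·h).
PE = 1.12 kJ = 1120 J; h = 2140 ft = 652.3 m; g = 9.810 m/s².
m = 0.1750 kg

0.175 kg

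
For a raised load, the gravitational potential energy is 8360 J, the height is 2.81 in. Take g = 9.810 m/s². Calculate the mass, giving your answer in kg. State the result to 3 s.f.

Solving PE = m·g·h for m: m = PE/(g·h).
PE = 8360 J; h = 2.81 in = 0.07137 m; g = 9.810 m/s².
m = 11940 kg

11900 kg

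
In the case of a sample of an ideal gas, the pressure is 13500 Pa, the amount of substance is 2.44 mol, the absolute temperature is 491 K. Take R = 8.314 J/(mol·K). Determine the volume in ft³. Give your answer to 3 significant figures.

26.1 ft³

Solving PV = nRT for V: V = nRT/P.
P = 13500 Pa; n = 2.44 mol; T = 491 K; R = 8.314 J/(mol·K).
V = 0.7378 m³
0.7378 m³ × (1 ft³ / 0.02832 m³) = 26.06 ft³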